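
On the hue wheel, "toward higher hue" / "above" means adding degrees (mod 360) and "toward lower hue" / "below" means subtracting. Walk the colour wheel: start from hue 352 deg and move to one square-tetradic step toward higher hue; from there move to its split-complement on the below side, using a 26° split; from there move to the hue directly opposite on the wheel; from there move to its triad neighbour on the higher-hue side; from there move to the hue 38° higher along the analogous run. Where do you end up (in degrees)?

square ↑ +90°: 352 + 90 = 442 → 442 − 360 = 82°
split-comp 26° ↓ +154°: 82 + 154 = 236°
complement +180°: 236 + 180 = 416 → 416 − 360 = 56°
triadic ↑ +120°: 56 + 120 = 176°
analog 38° ↑ +38°: 176 + 38 = 214°

214°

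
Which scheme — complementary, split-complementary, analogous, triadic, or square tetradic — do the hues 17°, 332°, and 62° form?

Sort the hues: 17°, 62°, 332°.
Successive gaps around the wheel: 45°, 270°, 45°.
A run of hues at equal small steps (45°) with one large closing gap is an analogous group.

analogous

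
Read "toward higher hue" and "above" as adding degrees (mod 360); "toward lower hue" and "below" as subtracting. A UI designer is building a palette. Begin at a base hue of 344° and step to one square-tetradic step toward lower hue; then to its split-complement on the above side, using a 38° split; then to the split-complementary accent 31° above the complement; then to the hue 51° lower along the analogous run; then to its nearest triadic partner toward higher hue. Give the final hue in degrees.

32°

344 − 90 = 254°   (square ↓)
254 + 218 = 472 → 472 − 360 = 112°   (split-comp 38° ↑)
112 + 211 = 323°   (split-comp 31° ↑)
323 − 51 = 272°   (analog 51° ↓)
272 + 120 = 392 → 392 − 360 = 32°   (triadic ↑)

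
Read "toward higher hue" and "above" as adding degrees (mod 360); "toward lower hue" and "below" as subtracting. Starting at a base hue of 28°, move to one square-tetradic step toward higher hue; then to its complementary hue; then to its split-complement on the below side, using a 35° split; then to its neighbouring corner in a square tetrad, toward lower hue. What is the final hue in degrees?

353°

28 + 90 = 118°   (square ↑)
118 + 180 = 298°   (complement)
298 + 145 = 443 → 443 − 360 = 83°   (split-comp 35° ↓)
83 − 90 = -7 → -7 + 360 = 353°   (square ↓)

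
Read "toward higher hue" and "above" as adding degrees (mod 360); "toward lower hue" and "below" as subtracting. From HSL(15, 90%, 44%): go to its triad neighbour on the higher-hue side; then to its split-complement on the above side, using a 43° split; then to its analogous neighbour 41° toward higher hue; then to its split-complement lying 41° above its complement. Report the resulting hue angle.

260°

triadic ↑ +120°: 15 + 120 = 135°
split-comp 43° ↑ +223°: 135 + 223 = 358°
analog 41° ↑ +41°: 358 + 41 = 399 → 399 − 360 = 39°
split-comp 41° ↑ +221°: 39 + 221 = 260°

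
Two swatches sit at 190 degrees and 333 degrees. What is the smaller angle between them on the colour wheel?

|190 − 333| = 143.
143 ≤ 180, so the shorter arc is 143°.

143°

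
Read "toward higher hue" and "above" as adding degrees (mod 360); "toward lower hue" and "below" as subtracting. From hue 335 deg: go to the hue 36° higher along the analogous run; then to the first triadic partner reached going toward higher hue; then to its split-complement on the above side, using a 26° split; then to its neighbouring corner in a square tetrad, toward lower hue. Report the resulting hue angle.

247°

+36° (analog 36° ↑): 335 + 36 = 371 → 371 − 360 = 11°
+120° (triadic ↑): 11 + 120 = 131°
+206° (split-comp 26° ↑): 131 + 206 = 337°
−90° (square ↓): 337 − 90 = 247°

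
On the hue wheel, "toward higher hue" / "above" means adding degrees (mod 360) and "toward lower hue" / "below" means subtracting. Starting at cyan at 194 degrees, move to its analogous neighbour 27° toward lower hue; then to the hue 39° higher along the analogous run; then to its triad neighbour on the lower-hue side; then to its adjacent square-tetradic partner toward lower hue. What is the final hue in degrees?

−27° (analog 27° ↓): 194 − 27 = 167°
+39° (analog 39° ↑): 167 + 39 = 206°
−120° (triadic ↓): 206 − 120 = 86°
−90° (square ↓): 86 − 90 = -4 → -4 + 360 = 356°

356°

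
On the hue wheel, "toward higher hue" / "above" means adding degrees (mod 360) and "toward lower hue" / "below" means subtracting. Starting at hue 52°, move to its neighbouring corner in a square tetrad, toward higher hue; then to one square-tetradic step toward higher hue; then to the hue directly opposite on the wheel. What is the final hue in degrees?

52°

square ↑ +90°: 52 + 90 = 142°
square ↑ +90°: 142 + 90 = 232°
complement +180°: 232 + 180 = 412 → 412 − 360 = 52°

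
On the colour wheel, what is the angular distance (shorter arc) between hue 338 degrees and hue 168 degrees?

170°

|338 − 168| = 170.
170 ≤ 180, so the shorter arc is 170°.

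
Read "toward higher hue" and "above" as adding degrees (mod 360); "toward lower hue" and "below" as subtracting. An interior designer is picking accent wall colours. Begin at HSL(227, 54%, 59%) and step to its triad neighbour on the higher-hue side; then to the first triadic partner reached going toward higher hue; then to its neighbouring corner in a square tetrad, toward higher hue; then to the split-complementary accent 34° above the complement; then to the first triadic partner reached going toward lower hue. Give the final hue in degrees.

227 + 120 = 347°   (triadic ↑)
347 + 120 = 467 → 467 − 360 = 107°   (triadic ↑)
107 + 90 = 197°   (square ↑)
197 + 214 = 411 → 411 − 360 = 51°   (split-comp 34° ↑)
51 − 120 = -69 → -69 + 360 = 291°   (triadic ↓)

291°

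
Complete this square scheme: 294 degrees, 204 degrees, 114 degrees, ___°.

A square tetradic scheme places four hues every 90°.
The full set through 114° is {24°, 114°, 204°, 294°}.
Given {114°, 204°, 294°}, the missing hue is 24°.

24°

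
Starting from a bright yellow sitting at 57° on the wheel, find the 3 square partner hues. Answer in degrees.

147°, 237° and 327°

57 + 90 = 147°
57 + 180 = 237°
57 + 270 = 327°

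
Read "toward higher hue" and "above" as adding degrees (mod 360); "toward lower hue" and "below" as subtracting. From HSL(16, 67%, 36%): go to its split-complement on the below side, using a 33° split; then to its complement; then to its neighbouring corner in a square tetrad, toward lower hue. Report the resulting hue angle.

split-comp 33° ↓ +147°: 16 + 147 = 163°
complement +180°: 163 + 180 = 343°
square ↓ −90°: 343 − 90 = 253°

253°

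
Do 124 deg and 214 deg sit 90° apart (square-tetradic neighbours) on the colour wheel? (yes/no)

Angular distance: |124 − 214| = 90 = 90°.
90° apart (square-tetradic neighbours) requires 90°.

yes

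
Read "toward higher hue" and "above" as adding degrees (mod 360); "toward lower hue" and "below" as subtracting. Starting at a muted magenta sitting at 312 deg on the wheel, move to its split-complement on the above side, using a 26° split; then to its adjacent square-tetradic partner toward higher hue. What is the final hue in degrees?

248°

312 + 206 = 518 → 518 − 360 = 158°   (split-comp 26° ↑)
158 + 90 = 248°   (square ↑)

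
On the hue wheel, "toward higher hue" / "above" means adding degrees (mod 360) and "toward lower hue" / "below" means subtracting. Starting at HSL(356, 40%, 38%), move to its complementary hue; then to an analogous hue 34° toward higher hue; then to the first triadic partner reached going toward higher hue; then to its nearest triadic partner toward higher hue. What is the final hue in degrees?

+180° (complement): 356 + 180 = 536 → 536 − 360 = 176°
+34° (analog 34° ↑): 176 + 34 = 210°
+120° (triadic ↑): 210 + 120 = 330°
+120° (triadic ↑): 330 + 120 = 450 → 450 − 360 = 90°

90°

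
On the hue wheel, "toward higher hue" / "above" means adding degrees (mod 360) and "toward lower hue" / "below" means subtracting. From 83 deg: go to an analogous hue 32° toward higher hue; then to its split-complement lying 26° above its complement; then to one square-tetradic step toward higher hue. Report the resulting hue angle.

analog 32° ↑ +32°: 83 + 32 = 115°
split-comp 26° ↑ +206°: 115 + 206 = 321°
square ↑ +90°: 321 + 90 = 411 → 411 − 360 = 51°

51°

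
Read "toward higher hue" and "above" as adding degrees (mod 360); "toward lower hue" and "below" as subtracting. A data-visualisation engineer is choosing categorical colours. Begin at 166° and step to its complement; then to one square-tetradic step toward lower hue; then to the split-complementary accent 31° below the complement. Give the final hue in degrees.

45°

complement +180°: 166 + 180 = 346°
square ↓ −90°: 346 − 90 = 256°
split-comp 31° ↓ +149°: 256 + 149 = 405 → 405 − 360 = 45°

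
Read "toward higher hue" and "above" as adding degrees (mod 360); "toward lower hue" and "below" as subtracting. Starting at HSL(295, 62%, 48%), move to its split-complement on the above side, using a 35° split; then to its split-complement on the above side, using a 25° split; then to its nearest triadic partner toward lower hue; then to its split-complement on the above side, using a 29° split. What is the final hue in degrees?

split-comp 35° ↑ +215°: 295 + 215 = 510 → 510 − 360 = 150°
split-comp 25° ↑ +205°: 150 + 205 = 355°
triadic ↓ −120°: 355 − 120 = 235°
split-comp 29° ↑ +209°: 235 + 209 = 444 → 444 − 360 = 84°

84°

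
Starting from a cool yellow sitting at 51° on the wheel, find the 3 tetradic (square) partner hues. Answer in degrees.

A square tetradic scheme places four hues every 90°.
51 + 90 = 141°
51 + 180 = 231°
51 + 270 = 321°

141°, 231°, and 321°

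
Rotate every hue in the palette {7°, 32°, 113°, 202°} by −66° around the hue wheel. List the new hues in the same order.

7 − 66 = -59 → -59 + 360 = 301°
32 − 66 = -34 → -34 + 360 = 326°
113 − 66 = 47°
202 − 66 = 136°

301°, 326°, 47°, 136°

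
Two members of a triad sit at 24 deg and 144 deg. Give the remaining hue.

264°

A triad spaces three hues 120° apart.
The full set is {24°, 144°, 264°}.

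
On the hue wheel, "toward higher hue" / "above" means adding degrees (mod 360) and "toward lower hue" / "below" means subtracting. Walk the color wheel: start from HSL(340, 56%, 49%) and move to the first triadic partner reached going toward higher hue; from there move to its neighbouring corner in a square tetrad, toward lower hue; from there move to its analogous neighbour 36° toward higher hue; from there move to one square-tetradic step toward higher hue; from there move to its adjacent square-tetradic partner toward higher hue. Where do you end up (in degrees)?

226°

340 + 120 = 460 → 460 − 360 = 100°   (triadic ↑)
100 − 90 = 10°   (square ↓)
10 + 36 = 46°   (analog 36° ↑)
46 + 90 = 136°   (square ↑)
136 + 90 = 226°   (square ↑)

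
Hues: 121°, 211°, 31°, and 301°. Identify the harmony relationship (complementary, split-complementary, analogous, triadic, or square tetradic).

square tetradic

Sort the hues: 31°, 121°, 211°, 301°.
Successive gaps around the wheel: 90°, 90°, 90°, 90°.
Four hues every 90° form a square tetradic scheme.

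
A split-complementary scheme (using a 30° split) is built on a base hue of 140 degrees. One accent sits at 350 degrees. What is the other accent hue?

Split-complementary hues sit 30° either side of the complement.
Complement of the base 140°: 140 + 180 = 320°
The given accent 350° is 30° one side of 320°; the other accent sits 30° the other side: 320 − 30 = 290°

290°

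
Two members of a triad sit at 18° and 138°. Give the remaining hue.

A triad spaces three hues 120° apart.
The full set is {18°, 138°, 258°}.

258°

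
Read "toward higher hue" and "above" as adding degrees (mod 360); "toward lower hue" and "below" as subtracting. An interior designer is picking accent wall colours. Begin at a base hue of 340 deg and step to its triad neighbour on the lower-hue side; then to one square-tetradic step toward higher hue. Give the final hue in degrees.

340 − 120 = 220°   (triadic ↓)
220 + 90 = 310°   (square ↑)

310°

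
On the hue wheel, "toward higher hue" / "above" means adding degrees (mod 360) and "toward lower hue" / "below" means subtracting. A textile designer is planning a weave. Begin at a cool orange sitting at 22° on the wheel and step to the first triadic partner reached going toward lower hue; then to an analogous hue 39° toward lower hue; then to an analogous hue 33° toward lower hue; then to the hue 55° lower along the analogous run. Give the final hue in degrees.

135°

−120° (triadic ↓): 22 − 120 = -98 → -98 + 360 = 262°
−39° (analog 39° ↓): 262 − 39 = 223°
−33° (analog 33° ↓): 223 − 33 = 190°
−55° (analog 55° ↓): 190 − 55 = 135°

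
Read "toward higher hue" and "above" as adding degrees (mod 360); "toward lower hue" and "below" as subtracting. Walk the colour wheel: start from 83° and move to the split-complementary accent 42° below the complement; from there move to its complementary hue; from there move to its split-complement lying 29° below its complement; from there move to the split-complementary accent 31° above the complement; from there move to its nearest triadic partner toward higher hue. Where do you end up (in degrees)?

+138° (split-comp 42° ↓): 83 + 138 = 221°
+180° (complement): 221 + 180 = 401 → 401 − 360 = 41°
+151° (split-comp 29° ↓): 41 + 151 = 192°
+211° (split-comp 31° ↑): 192 + 211 = 403 → 403 − 360 = 43°
+120° (triadic ↑): 43 + 120 = 163°

163°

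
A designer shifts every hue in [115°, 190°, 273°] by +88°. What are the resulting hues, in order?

115 + 88 = 203°
190 + 88 = 278°
273 + 88 = 361 → 361 − 360 = 1°

203°, 278°, 1°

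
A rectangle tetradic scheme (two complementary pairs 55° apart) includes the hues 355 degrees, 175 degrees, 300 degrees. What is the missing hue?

A rectangular tetradic uses two complementary pairs 55° apart: offsets 0°, 55°, 180°, 235°.
Among {175°, 300°, 355°}, 355° and 175° are a 180° pair.
The remaining hue 300° needs its own complement: 300 + 180 = 480 → 480 − 360 = 120°

120°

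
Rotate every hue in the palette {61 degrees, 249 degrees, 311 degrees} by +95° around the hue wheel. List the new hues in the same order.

156°, 344°, 46°

61 + 95 = 156°
249 + 95 = 344°
311 + 95 = 406 → 406 − 360 = 46°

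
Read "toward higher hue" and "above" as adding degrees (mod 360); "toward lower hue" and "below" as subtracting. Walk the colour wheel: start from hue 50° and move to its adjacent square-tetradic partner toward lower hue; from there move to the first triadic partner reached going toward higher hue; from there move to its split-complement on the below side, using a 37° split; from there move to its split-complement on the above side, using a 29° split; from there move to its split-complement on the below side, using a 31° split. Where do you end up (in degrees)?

221°

50 − 90 = -40 → -40 + 360 = 320°   (square ↓)
320 + 120 = 440 → 440 − 360 = 80°   (triadic ↑)
80 + 143 = 223°   (split-comp 37° ↓)
223 + 209 = 432 → 432 − 360 = 72°   (split-comp 29° ↑)
72 + 149 = 221°   (split-comp 31° ↓)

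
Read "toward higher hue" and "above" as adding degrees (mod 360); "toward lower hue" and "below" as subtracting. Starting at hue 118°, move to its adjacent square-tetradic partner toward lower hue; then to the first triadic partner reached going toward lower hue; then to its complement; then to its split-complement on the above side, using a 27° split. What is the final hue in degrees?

295°

−90° (square ↓): 118 − 90 = 28°
−120° (triadic ↓): 28 − 120 = -92 → -92 + 360 = 268°
+180° (complement): 268 + 180 = 448 → 448 − 360 = 88°
+207° (split-comp 27° ↑): 88 + 207 = 295°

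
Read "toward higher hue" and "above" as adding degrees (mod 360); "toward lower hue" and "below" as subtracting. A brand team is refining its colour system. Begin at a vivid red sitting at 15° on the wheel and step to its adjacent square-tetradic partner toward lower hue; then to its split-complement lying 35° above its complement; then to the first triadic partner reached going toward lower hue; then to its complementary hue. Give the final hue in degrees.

200°

−90° (square ↓): 15 − 90 = -75 → -75 + 360 = 285°
+215° (split-comp 35° ↑): 285 + 215 = 500 → 500 − 360 = 140°
−120° (triadic ↓): 140 − 120 = 20°
+180° (complement): 20 + 180 = 200°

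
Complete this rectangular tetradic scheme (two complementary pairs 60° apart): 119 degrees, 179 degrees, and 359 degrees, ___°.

299°

A rectangular tetradic uses two complementary pairs 60° apart: offsets 0°, 60°, 180°, 240°.
Among {119°, 179°, 359°}, 359° and 179° are a 180° pair.
The remaining hue 119° needs its own complement: 119 + 180 = 299°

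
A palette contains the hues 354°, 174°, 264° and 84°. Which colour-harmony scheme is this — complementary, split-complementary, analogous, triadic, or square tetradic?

square tetradic

Sort the hues: 84°, 174°, 264°, 354°.
Successive gaps around the wheel: 90°, 90°, 90°, 90°.
Four hues every 90° form a square tetradic scheme.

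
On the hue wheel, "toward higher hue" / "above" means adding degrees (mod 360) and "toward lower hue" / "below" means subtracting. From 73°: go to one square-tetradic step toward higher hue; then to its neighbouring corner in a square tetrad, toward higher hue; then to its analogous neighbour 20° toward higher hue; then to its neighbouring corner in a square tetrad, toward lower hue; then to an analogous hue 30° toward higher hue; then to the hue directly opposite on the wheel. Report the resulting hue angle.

33°

+90° (square ↑): 73 + 90 = 163°
+90° (square ↑): 163 + 90 = 253°
+20° (analog 20° ↑): 253 + 20 = 273°
−90° (square ↓): 273 − 90 = 183°
+30° (analog 30° ↑): 183 + 30 = 213°
+180° (complement): 213 + 180 = 393 → 393 − 360 = 33°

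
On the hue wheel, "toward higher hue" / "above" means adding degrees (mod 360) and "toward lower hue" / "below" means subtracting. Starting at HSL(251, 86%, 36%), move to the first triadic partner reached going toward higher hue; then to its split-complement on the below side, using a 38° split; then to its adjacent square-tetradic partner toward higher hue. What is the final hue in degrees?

243°

triadic ↑ +120°: 251 + 120 = 371 → 371 − 360 = 11°
split-comp 38° ↓ +142°: 11 + 142 = 153°
square ↑ +90°: 153 + 90 = 243°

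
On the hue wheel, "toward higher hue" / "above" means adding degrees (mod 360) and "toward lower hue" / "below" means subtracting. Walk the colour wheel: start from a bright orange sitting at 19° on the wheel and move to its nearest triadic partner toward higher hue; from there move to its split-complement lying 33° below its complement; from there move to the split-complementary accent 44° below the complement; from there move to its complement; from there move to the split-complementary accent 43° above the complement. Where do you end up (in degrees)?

105°

19 + 120 = 139°   (triadic ↑)
139 + 147 = 286°   (split-comp 33° ↓)
286 + 136 = 422 → 422 − 360 = 62°   (split-comp 44° ↓)
62 + 180 = 242°   (complement)
242 + 223 = 465 → 465 − 360 = 105°   (split-comp 43° ↑)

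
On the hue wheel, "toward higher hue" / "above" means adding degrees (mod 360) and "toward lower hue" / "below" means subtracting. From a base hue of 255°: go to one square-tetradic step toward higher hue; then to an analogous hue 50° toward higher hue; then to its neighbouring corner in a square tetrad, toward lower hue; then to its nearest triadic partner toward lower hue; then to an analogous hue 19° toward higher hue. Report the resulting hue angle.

255 + 90 = 345°   (square ↑)
345 + 50 = 395 → 395 − 360 = 35°   (analog 50° ↑)
35 − 90 = -55 → -55 + 360 = 305°   (square ↓)
305 − 120 = 185°   (triadic ↓)
185 + 19 = 204°   (analog 19° ↑)

204°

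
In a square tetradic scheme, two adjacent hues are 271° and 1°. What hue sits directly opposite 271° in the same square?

91°

A square tetradic scheme places four hues 90° apart; opposite corners are 180° apart.
271 + 180 = 451 → 451 − 360 = 91°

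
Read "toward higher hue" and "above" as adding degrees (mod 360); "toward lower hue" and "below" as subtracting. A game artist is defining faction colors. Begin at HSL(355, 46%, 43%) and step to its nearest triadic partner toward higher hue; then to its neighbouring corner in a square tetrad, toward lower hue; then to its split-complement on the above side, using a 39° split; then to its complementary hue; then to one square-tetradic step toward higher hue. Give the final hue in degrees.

+120° (triadic ↑): 355 + 120 = 475 → 475 − 360 = 115°
−90° (square ↓): 115 − 90 = 25°
+219° (split-comp 39° ↑): 25 + 219 = 244°
+180° (complement): 244 + 180 = 424 → 424 − 360 = 64°
+90° (square ↑): 64 + 90 = 154°

154°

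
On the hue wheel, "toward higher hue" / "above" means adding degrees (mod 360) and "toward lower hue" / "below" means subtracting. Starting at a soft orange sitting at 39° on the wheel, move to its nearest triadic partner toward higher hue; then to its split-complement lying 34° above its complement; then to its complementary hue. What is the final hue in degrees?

triadic ↑ +120°: 39 + 120 = 159°
split-comp 34° ↑ +214°: 159 + 214 = 373 → 373 − 360 = 13°
complement +180°: 13 + 180 = 193°

193°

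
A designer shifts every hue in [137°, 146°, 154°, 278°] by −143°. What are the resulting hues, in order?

354°, 3°, 11°, 135°

137 − 143 = -6 → -6 + 360 = 354°
146 − 143 = 3°
154 − 143 = 11°
278 − 143 = 135°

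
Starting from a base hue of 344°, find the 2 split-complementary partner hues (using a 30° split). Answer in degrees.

134° and 194°

Split-complementary hues sit 30° either side of the complement.
Complement of 344°: 344 + 180 = 524 → 524 − 360 = 164°
164 − 30 = 134°
164 + 30 = 194°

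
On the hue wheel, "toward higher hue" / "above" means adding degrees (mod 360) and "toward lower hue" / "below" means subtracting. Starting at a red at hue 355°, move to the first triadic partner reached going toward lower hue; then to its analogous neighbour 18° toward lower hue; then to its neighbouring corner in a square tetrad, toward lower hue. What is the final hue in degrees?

355 − 120 = 235°   (triadic ↓)
235 − 18 = 217°   (analog 18° ↓)
217 − 90 = 127°   (square ↓)

127°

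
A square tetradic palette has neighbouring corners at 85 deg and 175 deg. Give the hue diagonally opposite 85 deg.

265°

A square tetradic scheme places four hues 90° apart; opposite corners are 180° apart.
85 + 180 = 265°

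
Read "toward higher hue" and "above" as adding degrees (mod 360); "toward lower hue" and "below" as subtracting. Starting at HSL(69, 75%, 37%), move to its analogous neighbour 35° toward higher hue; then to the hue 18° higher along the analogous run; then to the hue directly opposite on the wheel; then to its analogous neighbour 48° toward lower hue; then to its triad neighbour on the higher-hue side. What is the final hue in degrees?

14°

69 + 35 = 104°   (analog 35° ↑)
104 + 18 = 122°   (analog 18° ↑)
122 + 180 = 302°   (complement)
302 − 48 = 254°   (analog 48° ↓)
254 + 120 = 374 → 374 − 360 = 14°   (triadic ↑)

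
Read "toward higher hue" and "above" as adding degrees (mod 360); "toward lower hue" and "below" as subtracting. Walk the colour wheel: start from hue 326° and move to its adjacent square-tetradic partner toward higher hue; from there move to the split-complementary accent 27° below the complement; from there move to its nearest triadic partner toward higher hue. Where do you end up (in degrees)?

+90° (square ↑): 326 + 90 = 416 → 416 − 360 = 56°
+153° (split-comp 27° ↓): 56 + 153 = 209°
+120° (triadic ↑): 209 + 120 = 329°

329°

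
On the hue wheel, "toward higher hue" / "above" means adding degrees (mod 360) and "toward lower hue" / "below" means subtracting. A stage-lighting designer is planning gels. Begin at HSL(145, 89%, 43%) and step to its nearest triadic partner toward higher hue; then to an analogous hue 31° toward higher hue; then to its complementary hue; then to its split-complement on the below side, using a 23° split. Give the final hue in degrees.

145 + 120 = 265°   (triadic ↑)
265 + 31 = 296°   (analog 31° ↑)
296 + 180 = 476 → 476 − 360 = 116°   (complement)
116 + 157 = 273°   (split-comp 23° ↓)

273°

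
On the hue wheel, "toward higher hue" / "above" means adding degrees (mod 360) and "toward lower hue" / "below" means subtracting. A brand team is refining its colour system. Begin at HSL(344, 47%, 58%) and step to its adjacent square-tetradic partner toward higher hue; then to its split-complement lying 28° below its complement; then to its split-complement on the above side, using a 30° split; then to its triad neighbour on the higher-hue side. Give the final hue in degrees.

196°

square ↑ +90°: 344 + 90 = 434 → 434 − 360 = 74°
split-comp 28° ↓ +152°: 74 + 152 = 226°
split-comp 30° ↑ +210°: 226 + 210 = 436 → 436 − 360 = 76°
triadic ↑ +120°: 76 + 120 = 196°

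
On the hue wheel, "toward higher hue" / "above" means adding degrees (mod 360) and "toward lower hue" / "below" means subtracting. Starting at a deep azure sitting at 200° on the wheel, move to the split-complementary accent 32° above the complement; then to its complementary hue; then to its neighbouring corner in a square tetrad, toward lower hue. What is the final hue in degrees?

split-comp 32° ↑ +212°: 200 + 212 = 412 → 412 − 360 = 52°
complement +180°: 52 + 180 = 232°
square ↓ −90°: 232 − 90 = 142°

142°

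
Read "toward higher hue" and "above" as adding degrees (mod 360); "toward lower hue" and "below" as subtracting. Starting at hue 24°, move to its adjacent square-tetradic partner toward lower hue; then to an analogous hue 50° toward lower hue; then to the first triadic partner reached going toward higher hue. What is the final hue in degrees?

−90° (square ↓): 24 − 90 = -66 → -66 + 360 = 294°
−50° (analog 50° ↓): 294 − 50 = 244°
+120° (triadic ↑): 244 + 120 = 364 → 364 − 360 = 4°

4°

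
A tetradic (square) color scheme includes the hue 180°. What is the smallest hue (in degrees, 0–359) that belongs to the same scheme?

A square tetradic scheme places four hues every 90°.
The full set through 180° is {0°, 90°, 180°, 270°}.

0°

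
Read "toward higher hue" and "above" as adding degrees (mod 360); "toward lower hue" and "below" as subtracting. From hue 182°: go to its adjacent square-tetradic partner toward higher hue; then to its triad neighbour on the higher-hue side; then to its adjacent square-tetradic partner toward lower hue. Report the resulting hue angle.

+90° (square ↑): 182 + 90 = 272°
+120° (triadic ↑): 272 + 120 = 392 → 392 − 360 = 32°
−90° (square ↓): 32 − 90 = -58 → -58 + 360 = 302°

302°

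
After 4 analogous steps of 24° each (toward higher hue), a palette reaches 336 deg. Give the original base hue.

240°

4 steps of 24° (toward higher hue) give a net shift of +96°.
Start = end − shift: 336 − 96 = 240°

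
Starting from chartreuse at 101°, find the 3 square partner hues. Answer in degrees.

191°, 281°, and 11°

A square tetradic scheme places four hues every 90°.
101 + 90 = 191°
101 + 180 = 281°
101 + 270 = 371 → 371 − 360 = 11°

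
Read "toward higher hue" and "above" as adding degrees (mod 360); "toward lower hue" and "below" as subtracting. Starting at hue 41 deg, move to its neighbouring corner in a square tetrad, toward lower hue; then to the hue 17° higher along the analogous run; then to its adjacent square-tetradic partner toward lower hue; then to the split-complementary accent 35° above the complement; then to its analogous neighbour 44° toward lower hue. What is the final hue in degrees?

−90° (square ↓): 41 − 90 = -49 → -49 + 360 = 311°
+17° (analog 17° ↑): 311 + 17 = 328°
−90° (square ↓): 328 − 90 = 238°
+215° (split-comp 35° ↑): 238 + 215 = 453 → 453 − 360 = 93°
−44° (analog 44° ↓): 93 − 44 = 49°

49°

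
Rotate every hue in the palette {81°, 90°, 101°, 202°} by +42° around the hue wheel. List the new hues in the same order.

81 + 42 = 123°
90 + 42 = 132°
101 + 42 = 143°
202 + 42 = 244°

123°, 132°, 143°, 244°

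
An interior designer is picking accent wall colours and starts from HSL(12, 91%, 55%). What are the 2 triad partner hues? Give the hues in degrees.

A triad places three hues 120° apart.
12 + 120 = 132°
12 + 240 = 252°

132° and 252°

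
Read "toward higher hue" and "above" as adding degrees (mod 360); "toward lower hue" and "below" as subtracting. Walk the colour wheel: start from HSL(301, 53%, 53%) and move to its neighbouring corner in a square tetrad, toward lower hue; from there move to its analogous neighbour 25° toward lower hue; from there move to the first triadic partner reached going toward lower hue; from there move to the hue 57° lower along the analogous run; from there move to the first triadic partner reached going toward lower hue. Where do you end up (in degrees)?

249°

301 − 90 = 211°   (square ↓)
211 − 25 = 186°   (analog 25° ↓)
186 − 120 = 66°   (triadic ↓)
66 − 57 = 9°   (analog 57° ↓)
9 − 120 = -111 → -111 + 360 = 249°   (triadic ↓)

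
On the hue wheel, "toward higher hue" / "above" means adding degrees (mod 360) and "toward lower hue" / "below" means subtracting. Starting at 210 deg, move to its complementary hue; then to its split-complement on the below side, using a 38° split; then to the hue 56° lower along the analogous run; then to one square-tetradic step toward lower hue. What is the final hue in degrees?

26°

+180° (complement): 210 + 180 = 390 → 390 − 360 = 30°
+142° (split-comp 38° ↓): 30 + 142 = 172°
−56° (analog 56° ↓): 172 − 56 = 116°
−90° (square ↓): 116 − 90 = 26°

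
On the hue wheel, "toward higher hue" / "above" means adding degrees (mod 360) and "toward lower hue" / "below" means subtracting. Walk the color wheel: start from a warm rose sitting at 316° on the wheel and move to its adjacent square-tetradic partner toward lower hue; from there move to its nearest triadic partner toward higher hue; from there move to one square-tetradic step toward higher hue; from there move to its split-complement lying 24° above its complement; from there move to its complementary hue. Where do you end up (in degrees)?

100°

−90° (square ↓): 316 − 90 = 226°
+120° (triadic ↑): 226 + 120 = 346°
+90° (square ↑): 346 + 90 = 436 → 436 − 360 = 76°
+204° (split-comp 24° ↑): 76 + 204 = 280°
+180° (complement): 280 + 180 = 460 → 460 − 360 = 100°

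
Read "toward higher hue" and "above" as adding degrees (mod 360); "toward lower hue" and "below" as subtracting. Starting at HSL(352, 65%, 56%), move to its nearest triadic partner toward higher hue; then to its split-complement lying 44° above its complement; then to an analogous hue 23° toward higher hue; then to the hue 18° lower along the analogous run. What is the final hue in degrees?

341°

+120° (triadic ↑): 352 + 120 = 472 → 472 − 360 = 112°
+224° (split-comp 44° ↑): 112 + 224 = 336°
+23° (analog 23° ↑): 336 + 23 = 359°
−18° (analog 18° ↓): 359 − 18 = 341°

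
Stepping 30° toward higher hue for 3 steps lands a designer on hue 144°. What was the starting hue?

3 steps of 30° (toward higher hue) give a net shift of +90°.
Start = end − shift: 144 − 90 = 54°

54°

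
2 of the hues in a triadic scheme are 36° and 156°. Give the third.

A triad places three hues 120° apart.
The full set through 36° is {36°, 156°, 276°}.
Given {36°, 156°}, the missing hue is 276°.

276°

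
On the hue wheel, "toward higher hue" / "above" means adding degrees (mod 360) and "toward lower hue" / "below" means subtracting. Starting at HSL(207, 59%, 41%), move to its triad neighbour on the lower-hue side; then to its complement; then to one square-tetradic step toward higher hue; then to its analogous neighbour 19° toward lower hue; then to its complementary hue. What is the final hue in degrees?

207 − 120 = 87°   (triadic ↓)
87 + 180 = 267°   (complement)
267 + 90 = 357°   (square ↑)
357 − 19 = 338°   (analog 19° ↓)
338 + 180 = 518 → 518 − 360 = 158°   (complement)

158°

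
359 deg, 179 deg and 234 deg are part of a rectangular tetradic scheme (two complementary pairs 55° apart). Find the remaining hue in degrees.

54°

A rectangular tetradic uses two complementary pairs 55° apart: offsets 0°, 55°, 180°, 235°.
Among {179°, 234°, 359°}, 179° and 359° are a 180° pair.
The remaining hue 234° needs its own complement: 234 + 180 = 414 → 414 − 360 = 54°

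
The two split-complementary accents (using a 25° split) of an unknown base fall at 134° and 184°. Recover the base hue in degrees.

339°

The accents sit 25° either side of the complement, so the complement is their short-arc midpoint on the wheel.
Short-arc midpoint of 134° and 184°: 159°.
Base is 180° from the complement: 159 − 180 = -21 → -21 + 360 = 339°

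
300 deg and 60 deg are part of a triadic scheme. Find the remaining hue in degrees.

180°

A triad places three hues 120° apart.
The full set through 60° is {60°, 180°, 300°}.
Given {60°, 300°}, the missing hue is 180°.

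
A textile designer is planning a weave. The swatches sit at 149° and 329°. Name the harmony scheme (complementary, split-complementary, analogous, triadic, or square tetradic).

complementary

Sort the hues: 149°, 329°.
Successive gaps around the wheel: 180°, 180°.
Two hues 180° apart are complementary.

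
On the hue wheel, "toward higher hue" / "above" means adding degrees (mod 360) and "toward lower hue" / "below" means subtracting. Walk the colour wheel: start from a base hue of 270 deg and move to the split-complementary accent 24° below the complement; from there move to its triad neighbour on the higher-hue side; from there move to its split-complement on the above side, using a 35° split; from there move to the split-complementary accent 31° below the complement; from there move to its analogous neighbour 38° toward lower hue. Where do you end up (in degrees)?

split-comp 24° ↓ +156°: 270 + 156 = 426 → 426 − 360 = 66°
triadic ↑ +120°: 66 + 120 = 186°
split-comp 35° ↑ +215°: 186 + 215 = 401 → 401 − 360 = 41°
split-comp 31° ↓ +149°: 41 + 149 = 190°
analog 38° ↓ −38°: 190 − 38 = 152°

152°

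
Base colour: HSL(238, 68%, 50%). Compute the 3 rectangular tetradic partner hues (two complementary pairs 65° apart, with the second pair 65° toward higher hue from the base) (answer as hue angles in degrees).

A rectangular tetradic uses two complementary pairs 65° apart: offsets 0°, 65°, 180°, 245°.
238 + 65 = 303°
238 + 180 = 418 → 418 − 360 = 58°
238 + 245 = 483 → 483 − 360 = 123°

303°, 58°, and 123°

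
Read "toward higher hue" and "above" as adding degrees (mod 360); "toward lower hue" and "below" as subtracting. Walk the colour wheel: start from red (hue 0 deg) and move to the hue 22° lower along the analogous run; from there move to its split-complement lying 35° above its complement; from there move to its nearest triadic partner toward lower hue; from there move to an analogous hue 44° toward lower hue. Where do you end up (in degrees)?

29°

−22° (analog 22° ↓): 0 − 22 = -22 → -22 + 360 = 338°
+215° (split-comp 35° ↑): 338 + 215 = 553 → 553 − 360 = 193°
−120° (triadic ↓): 193 − 120 = 73°
−44° (analog 44° ↓): 73 − 44 = 29°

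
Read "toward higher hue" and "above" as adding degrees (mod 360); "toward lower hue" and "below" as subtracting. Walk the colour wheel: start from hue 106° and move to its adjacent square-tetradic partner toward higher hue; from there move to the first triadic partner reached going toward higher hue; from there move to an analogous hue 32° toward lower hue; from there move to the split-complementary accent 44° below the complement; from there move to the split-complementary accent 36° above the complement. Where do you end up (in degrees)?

276°

+90° (square ↑): 106 + 90 = 196°
+120° (triadic ↑): 196 + 120 = 316°
−32° (analog 32° ↓): 316 − 32 = 284°
+136° (split-comp 44° ↓): 284 + 136 = 420 → 420 − 360 = 60°
+216° (split-comp 36° ↑): 60 + 216 = 276°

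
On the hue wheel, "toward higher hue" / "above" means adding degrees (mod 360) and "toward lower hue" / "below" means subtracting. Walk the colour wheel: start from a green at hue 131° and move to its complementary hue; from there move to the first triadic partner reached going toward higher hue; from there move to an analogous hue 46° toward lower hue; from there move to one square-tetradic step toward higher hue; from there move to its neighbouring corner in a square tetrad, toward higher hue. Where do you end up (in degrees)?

+180° (complement): 131 + 180 = 311°
+120° (triadic ↑): 311 + 120 = 431 → 431 − 360 = 71°
−46° (analog 46° ↓): 71 − 46 = 25°
+90° (square ↑): 25 + 90 = 115°
+90° (square ↑): 115 + 90 = 205°

205°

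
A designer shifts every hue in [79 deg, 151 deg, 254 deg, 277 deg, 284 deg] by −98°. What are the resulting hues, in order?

79 − 98 = -19 → -19 + 360 = 341°
151 − 98 = 53°
254 − 98 = 156°
277 − 98 = 179°
284 − 98 = 186°

341°, 53°, 156°, 179°, 186°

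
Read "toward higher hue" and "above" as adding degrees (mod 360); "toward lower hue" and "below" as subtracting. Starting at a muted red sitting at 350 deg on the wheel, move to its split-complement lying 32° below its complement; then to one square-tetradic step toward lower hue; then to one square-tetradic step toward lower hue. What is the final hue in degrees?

318°

split-comp 32° ↓ +148°: 350 + 148 = 498 → 498 − 360 = 138°
square ↓ −90°: 138 − 90 = 48°
square ↓ −90°: 48 − 90 = -42 → -42 + 360 = 318°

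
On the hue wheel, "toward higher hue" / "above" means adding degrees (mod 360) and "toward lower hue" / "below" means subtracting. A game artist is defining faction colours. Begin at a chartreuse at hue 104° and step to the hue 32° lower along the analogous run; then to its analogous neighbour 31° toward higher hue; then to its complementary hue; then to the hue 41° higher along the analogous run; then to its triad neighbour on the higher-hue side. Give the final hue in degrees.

84°

104 − 32 = 72°   (analog 32° ↓)
72 + 31 = 103°   (analog 31° ↑)
103 + 180 = 283°   (complement)
283 + 41 = 324°   (analog 41° ↑)
324 + 120 = 444 → 444 − 360 = 84°   (triadic ↑)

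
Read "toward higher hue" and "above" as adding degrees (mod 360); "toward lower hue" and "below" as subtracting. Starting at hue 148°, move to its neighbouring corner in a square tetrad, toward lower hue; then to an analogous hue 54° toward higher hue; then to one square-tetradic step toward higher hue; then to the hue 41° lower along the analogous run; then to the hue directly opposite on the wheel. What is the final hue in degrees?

148 − 90 = 58°   (square ↓)
58 + 54 = 112°   (analog 54° ↑)
112 + 90 = 202°   (square ↑)
202 − 41 = 161°   (analog 41° ↓)
161 + 180 = 341°   (complement)

341°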